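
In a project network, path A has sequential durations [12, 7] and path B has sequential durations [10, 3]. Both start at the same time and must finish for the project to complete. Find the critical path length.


Path A total = 12 + 7 = 19
Path B total = 10 + 3 = 13
Critical path = longest path = max(19, 13) = 19

19


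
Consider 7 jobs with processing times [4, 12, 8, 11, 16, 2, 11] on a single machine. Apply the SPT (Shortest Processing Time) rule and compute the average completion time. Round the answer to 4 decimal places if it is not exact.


Sort jobs by processing time (SPT order): [2, 4, 8, 11, 11, 12, 16]
Compute completion times sequentially:
  Job 1: processing = 2, completes at 2
  Job 2: processing = 4, completes at 6
  Job 3: processing = 8, completes at 14
  Job 4: processing = 11, completes at 25
  Job 5: processing = 11, completes at 36
  Job 6: processing = 12, completes at 48
  Job 7: processing = 16, completes at 64
Sum of completion times = 195
Average completion time = 195/7 = 27.8571

27.8571


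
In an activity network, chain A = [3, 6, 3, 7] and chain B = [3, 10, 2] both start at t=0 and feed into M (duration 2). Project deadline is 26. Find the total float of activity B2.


Forward pass: ES(B2) = sum of predecessors on chain B = 3
EF = ES + duration = 3 + 10 = 13
Backward pass: LF(M) = deadline = 26; LS(M) = 26 - 2 = 24
LF(B2) = LS(M) - sum(successors on chain B) = 24 - 2 = 22
LS = LF - duration = 22 - 10 = 12
Total float = LS - ES = 12 - 3 = 9

9


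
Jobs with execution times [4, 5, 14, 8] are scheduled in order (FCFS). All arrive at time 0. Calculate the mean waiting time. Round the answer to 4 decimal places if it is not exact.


FCFS order (as given): [4, 5, 14, 8]
Waiting times:
  Job 1: wait = 0
  Job 2: wait = 4
  Job 3: wait = 9
  Job 4: wait = 23
Sum of waiting times = 36
Average waiting time = 36/4 = 9.0

9.0


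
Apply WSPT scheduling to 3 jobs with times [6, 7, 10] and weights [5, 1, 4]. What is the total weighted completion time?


Compute p/w ratios and sort ascending (WSPT): [(6, 5), (10, 4), (7, 1)]
Compute weighted completion times:
  Job (p=6,w=5): C=6, w*C=5*6=30
  Job (p=10,w=4): C=16, w*C=4*16=64
  Job (p=7,w=1): C=23, w*C=1*23=23
Total weighted completion time = 117

117


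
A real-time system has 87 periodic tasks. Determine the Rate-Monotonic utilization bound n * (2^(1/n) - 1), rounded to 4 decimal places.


Compute 2^(1/87) = 1.0079990316
Subtract 1: 1.0079990316 - 1 = 0.0079990316
Multiply by n: 87 * 0.0079990316 = 0.6959157492
Round to 4 dp: 0.6959

0.6959


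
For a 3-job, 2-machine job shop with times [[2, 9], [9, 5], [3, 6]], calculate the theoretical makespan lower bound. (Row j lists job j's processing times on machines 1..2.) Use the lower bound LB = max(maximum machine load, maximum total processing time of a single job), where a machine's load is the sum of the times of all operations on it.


Machine loads:
  Machine 1: 2 + 9 + 3 = 14
  Machine 2: 9 + 5 + 6 = 20
Max machine load = 20
Job totals:
  Job 1: 11
  Job 2: 14
  Job 3: 9
Max job total = 14
Lower bound = max(20, 14) = 20

20


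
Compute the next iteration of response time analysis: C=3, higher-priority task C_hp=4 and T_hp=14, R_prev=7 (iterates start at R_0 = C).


R_next = C + ceil(R_prev / T_hp) * C_hp
ceil(7 / 14) = ceil(0.5) = 1
Interference = 1 * 4 = 4
R_next = 3 + 4 = 7
R_next = R_prev, so the iteration has converged (response time = 7).

7


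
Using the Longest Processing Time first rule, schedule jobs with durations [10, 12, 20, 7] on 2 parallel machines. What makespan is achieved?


Sort jobs in decreasing order (LPT): [20, 12, 10, 7]
Assign each job to the least loaded machine:
  Machine 1: jobs [20, 7], load = 27
  Machine 2: jobs [12, 10], load = 22
Makespan = max load = 27

27


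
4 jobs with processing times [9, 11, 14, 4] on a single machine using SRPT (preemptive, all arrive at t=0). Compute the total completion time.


Since all jobs arrive at t=0, SRPT equals SPT ordering.
SPT order: [4, 9, 11, 14]
Completion times:
  Job 1: p=4, C=4
  Job 2: p=9, C=13
  Job 3: p=11, C=24
  Job 4: p=14, C=38
Total completion time = 4 + 13 + 24 + 38 = 79

79


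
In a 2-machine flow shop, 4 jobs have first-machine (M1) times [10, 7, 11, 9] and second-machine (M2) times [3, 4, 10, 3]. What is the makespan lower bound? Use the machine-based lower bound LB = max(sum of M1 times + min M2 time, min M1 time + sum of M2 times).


LB1 = sum(M1 times) + min(M2 times) = 37 + 3 = 40
LB2 = min(M1 times) + sum(M2 times) = 7 + 20 = 27
Lower bound = max(LB1, LB2) = max(40, 27) = 40

40


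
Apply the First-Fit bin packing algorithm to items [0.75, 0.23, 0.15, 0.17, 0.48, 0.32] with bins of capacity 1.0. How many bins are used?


Place items sequentially using First-Fit:
  Item 0.75 -> new Bin 1
  Item 0.23 -> Bin 1 (now 0.98)
  Item 0.15 -> new Bin 2
  Item 0.17 -> Bin 2 (now 0.32)
  Item 0.48 -> Bin 2 (now 0.8)
  Item 0.32 -> new Bin 3
Total bins used = 3

3


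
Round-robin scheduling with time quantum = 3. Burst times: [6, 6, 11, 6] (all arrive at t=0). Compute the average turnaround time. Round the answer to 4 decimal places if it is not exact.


Time quantum = 3
Execution trace:
  J1 runs 3 units, time = 3
  J2 runs 3 units, time = 6
  J3 runs 3 units, time = 9
  J4 runs 3 units, time = 12
  J1 runs 3 units, time = 15
  J2 runs 3 units, time = 18
  J3 runs 3 units, time = 21
  J4 runs 3 units, time = 24
  J3 runs 3 units, time = 27
  J3 runs 2 units, time = 29
Finish times: [15, 18, 29, 24]
Average turnaround = 86/4 = 21.5

21.5


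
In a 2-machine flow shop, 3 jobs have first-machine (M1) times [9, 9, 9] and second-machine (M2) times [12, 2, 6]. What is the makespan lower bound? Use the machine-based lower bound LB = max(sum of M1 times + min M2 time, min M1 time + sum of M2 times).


LB1 = sum(M1 times) + min(M2 times) = 27 + 2 = 29
LB2 = min(M1 times) + sum(M2 times) = 9 + 20 = 29
Lower bound = max(LB1, LB2) = max(29, 29) = 29

29


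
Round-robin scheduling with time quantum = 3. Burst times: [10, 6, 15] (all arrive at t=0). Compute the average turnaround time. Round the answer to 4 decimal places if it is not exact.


Time quantum = 3
Execution trace:
  J1 runs 3 units, time = 3
  J2 runs 3 units, time = 6
  J3 runs 3 units, time = 9
  J1 runs 3 units, time = 12
  J2 runs 3 units, time = 15
  J3 runs 3 units, time = 18
  J1 runs 3 units, time = 21
  J3 runs 3 units, time = 24
  J1 runs 1 units, time = 25
  J3 runs 3 units, time = 28
  J3 runs 3 units, time = 31
Finish times: [25, 15, 31]
Average turnaround = 71/3 = 23.6667

23.6667


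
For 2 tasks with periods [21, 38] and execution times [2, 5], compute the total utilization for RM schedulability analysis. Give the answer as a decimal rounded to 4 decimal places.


Compute individual utilizations (exact fractions):
  Task 1: C/T = 2/21 (approx. 0.0952)
  Task 2: C/T = 5/38 (approx. 0.1316)
Total utilization U = 2/21 + 5/38 = 181/798
Rounded to 4 decimal places: U = 0.2268
RM (Liu & Layland) bound for 2 tasks = 0.828427; compare with U = 181/798 (approx. 0.226817)
U <= bound, so schedulable by RM sufficient condition.

0.2268


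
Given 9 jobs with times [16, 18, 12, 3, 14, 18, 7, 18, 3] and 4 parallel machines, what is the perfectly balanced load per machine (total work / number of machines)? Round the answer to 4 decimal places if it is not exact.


Total processing time = 16 + 18 + 12 + 3 + 14 + 18 + 7 + 18 + 3 = 109
Number of machines = 4
Ideal balanced load = 109 / 4 = 27.25

27.25


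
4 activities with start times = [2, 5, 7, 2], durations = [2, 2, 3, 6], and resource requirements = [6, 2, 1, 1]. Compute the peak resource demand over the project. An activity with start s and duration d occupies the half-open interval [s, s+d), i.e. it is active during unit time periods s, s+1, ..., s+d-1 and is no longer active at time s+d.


Each activity i is active on [start_i, start_i + duration_i).
Compute total resource usage per time slot:
  t=0: active resources = [], total = 0
  t=1: active resources = [], total = 0
  t=2: active resources = [6, 1], total = 7
  t=3: active resources = [6, 1], total = 7
  t=4: active resources = [1], total = 1
  t=5: active resources = [2, 1], total = 3
  t=6: active resources = [2, 1], total = 3
  t=7: active resources = [1, 1], total = 2
  t=8: active resources = [1], total = 1
  t=9: active resources = [1], total = 1
Peak resource demand = 7

7


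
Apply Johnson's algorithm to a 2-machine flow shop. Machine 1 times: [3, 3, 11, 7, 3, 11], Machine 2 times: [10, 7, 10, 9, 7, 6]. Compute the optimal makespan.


Apply Johnson's rule:
  Group 1 (a <= b): [(1, 3, 10), (2, 3, 7), (5, 3, 7), (4, 7, 9)]
  Group 2 (a > b): [(3, 11, 10), (6, 11, 6)]
Optimal job order: [1, 2, 5, 4, 3, 6]
Schedule:
  Job 1: M1 done at 3, M2 done at 13
  Job 2: M1 done at 6, M2 done at 20
  Job 5: M1 done at 9, M2 done at 27
  Job 4: M1 done at 16, M2 done at 36
  Job 3: M1 done at 27, M2 done at 46
  Job 6: M1 done at 38, M2 done at 52
Makespan = 52

52


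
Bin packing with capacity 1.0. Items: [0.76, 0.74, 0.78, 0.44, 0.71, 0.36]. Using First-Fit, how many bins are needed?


Place items sequentially using First-Fit:
  Item 0.76 -> new Bin 1
  Item 0.74 -> new Bin 2
  Item 0.78 -> new Bin 3
  Item 0.44 -> new Bin 4
  Item 0.71 -> new Bin 5
  Item 0.36 -> Bin 4 (now 0.8)
Total bins used = 5

5


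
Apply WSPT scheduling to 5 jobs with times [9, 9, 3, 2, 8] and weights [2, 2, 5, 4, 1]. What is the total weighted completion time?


Compute p/w ratios and sort ascending (WSPT): [(2, 4), (3, 5), (9, 2), (9, 2), (8, 1)]
Compute weighted completion times:
  Job (p=2,w=4): C=2, w*C=4*2=8
  Job (p=3,w=5): C=5, w*C=5*5=25
  Job (p=9,w=2): C=14, w*C=2*14=28
  Job (p=9,w=2): C=23, w*C=2*23=46
  Job (p=8,w=1): C=31, w*C=1*31=31
Total weighted completion time = 138

138


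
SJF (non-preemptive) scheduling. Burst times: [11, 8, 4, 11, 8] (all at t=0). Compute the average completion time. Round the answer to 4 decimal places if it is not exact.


SJF order (ascending): [4, 8, 8, 11, 11]
Completion times:
  Job 1: burst=4, C=4
  Job 2: burst=8, C=12
  Job 3: burst=8, C=20
  Job 4: burst=11, C=31
  Job 5: burst=11, C=42
Average completion = 109/5 = 21.8

21.8


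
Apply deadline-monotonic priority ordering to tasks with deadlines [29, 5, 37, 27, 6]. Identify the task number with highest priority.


Sort tasks by relative deadline (ascending):
  Task 2: deadline = 5
  Task 5: deadline = 6
  Task 4: deadline = 27
  Task 1: deadline = 29
  Task 3: deadline = 37
Priority order (highest first): [2, 5, 4, 1, 3]
Highest priority task = 2

2


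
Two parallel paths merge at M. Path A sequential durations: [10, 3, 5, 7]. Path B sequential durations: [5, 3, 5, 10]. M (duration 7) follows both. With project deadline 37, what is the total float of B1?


Forward pass: ES(B1) = sum of predecessors on chain B = 0
EF = ES + duration = 0 + 5 = 5
Backward pass: LF(M) = deadline = 37; LS(M) = 37 - 7 = 30
LF(B1) = LS(M) - sum(successors on chain B) = 30 - 18 = 12
LS = LF - duration = 12 - 5 = 7
Total float = LS - ES = 7 - 0 = 7

7


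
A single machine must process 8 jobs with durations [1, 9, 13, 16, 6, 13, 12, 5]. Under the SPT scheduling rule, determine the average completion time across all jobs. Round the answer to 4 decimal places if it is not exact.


Sort jobs by processing time (SPT order): [1, 5, 6, 9, 12, 13, 13, 16]
Compute completion times sequentially:
  Job 1: processing = 1, completes at 1
  Job 2: processing = 5, completes at 6
  Job 3: processing = 6, completes at 12
  Job 4: processing = 9, completes at 21
  Job 5: processing = 12, completes at 33
  Job 6: processing = 13, completes at 46
  Job 7: processing = 13, completes at 59
  Job 8: processing = 16, completes at 75
Sum of completion times = 253
Average completion time = 253/8 = 31.625

31.625


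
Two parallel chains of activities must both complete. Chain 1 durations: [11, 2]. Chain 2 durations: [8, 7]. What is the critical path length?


Path A total = 11 + 2 = 13
Path B total = 8 + 7 = 15
Critical path = longest path = max(13, 15) = 15

15


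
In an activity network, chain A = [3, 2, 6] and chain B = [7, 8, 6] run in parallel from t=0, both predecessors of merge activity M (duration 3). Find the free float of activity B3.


ES(B3) = sum of predecessors on chain B = 15
EF(B3) = ES + duration = 15 + 6 = 21
Successor of B3 is M. ES(M) = max(sum(A), sum(B)) = max(11, 21) = 21
Free float = ES(successor) - EF(current) = 21 - 21 = 0

0


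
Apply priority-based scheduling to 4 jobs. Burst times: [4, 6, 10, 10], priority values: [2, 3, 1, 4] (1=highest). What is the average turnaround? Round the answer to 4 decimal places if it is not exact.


Sort by priority (ascending = highest first):
Order: [(1, 10), (2, 4), (3, 6), (4, 10)]
Completion times:
  Priority 1, burst=10, C=10
  Priority 2, burst=4, C=14
  Priority 3, burst=6, C=20
  Priority 4, burst=10, C=30
Average turnaround = 74/4 = 18.5

18.5


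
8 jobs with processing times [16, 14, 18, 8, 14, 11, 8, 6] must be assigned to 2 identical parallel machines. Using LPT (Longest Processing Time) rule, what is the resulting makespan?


Sort jobs in decreasing order (LPT): [18, 16, 14, 14, 11, 8, 8, 6]
Assign each job to the least loaded machine:
  Machine 1: jobs [18, 14, 8, 8], load = 48
  Machine 2: jobs [16, 14, 11, 6], load = 47
Makespan = max load = 48

48


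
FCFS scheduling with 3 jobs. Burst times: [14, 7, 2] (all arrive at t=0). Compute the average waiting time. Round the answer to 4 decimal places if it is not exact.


FCFS order (as given): [14, 7, 2]
Waiting times:
  Job 1: wait = 0
  Job 2: wait = 14
  Job 3: wait = 21
Sum of waiting times = 35
Average waiting time = 35/3 = 11.6667

11.6667


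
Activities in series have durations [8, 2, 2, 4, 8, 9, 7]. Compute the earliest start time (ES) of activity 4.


Activity 4 starts after activities 1 through 3 complete.
Predecessor durations: [8, 2, 2]
ES = 8 + 2 + 2 = 12

12


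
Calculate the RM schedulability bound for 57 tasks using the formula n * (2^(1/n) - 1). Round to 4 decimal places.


Compute 2^(1/57) = 1.0122347161
Subtract 1: 1.0122347161 - 1 = 0.0122347161
Multiply by n: 57 * 0.0122347161 = 0.6973788177
Round to 4 dp: 0.6974

0.6974


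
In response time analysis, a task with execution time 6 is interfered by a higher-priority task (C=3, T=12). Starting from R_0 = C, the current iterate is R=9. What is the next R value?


R_next = C + ceil(R_prev / T_hp) * C_hp
ceil(9 / 12) = ceil(0.75) = 1
Interference = 1 * 3 = 3
R_next = 6 + 3 = 9
R_next = R_prev, so the iteration has converged (response time = 9).

9


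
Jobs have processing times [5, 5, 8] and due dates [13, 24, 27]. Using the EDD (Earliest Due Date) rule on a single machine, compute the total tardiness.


Sort by due date (EDD order): [(5, 13), (5, 24), (8, 27)]
Compute completion times and tardiness:
  Job 1: p=5, d=13, C=5, tardiness=max(0,5-13)=0
  Job 2: p=5, d=24, C=10, tardiness=max(0,10-24)=0
  Job 3: p=8, d=27, C=18, tardiness=max(0,18-27)=0
Total tardiness = 0

0


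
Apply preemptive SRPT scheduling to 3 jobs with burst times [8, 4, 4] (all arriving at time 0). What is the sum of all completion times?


Since all jobs arrive at t=0, SRPT equals SPT ordering.
SPT order: [4, 4, 8]
Completion times:
  Job 1: p=4, C=4
  Job 2: p=4, C=8
  Job 3: p=8, C=16
Total completion time = 4 + 8 + 16 = 28

28


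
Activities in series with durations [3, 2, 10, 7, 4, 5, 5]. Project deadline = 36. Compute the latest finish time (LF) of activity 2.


LF(activity 2) = deadline - sum of successor durations
Successors: activities 3 through 7 with durations [10, 7, 4, 5, 5]
Sum of successor durations = 31
LF = 36 - 31 = 5

5


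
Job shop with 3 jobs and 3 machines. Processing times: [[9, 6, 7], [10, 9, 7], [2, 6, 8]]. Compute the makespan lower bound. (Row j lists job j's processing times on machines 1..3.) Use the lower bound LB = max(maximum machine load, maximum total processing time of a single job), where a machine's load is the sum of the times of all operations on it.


Machine loads:
  Machine 1: 9 + 10 + 2 = 21
  Machine 2: 6 + 9 + 6 = 21
  Machine 3: 7 + 7 + 8 = 22
Max machine load = 22
Job totals:
  Job 1: 22
  Job 2: 26
  Job 3: 16
Max job total = 26
Lower bound = max(22, 26) = 26

26


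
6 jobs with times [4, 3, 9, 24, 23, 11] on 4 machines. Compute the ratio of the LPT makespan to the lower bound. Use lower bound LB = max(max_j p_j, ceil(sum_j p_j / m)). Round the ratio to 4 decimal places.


LPT order: [24, 23, 11, 9, 4, 3]
Machine loads after assignment: [24, 23, 14, 13]
LPT makespan = 24
Lower bound = max(max_job, ceil(total/4)) = max(24, 19) = 24
Ratio = 24 / 24 = 1.0

1.0


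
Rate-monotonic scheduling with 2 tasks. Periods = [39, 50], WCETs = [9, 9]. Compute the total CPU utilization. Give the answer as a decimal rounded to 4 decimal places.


Compute individual utilizations (exact fractions):
  Task 1: C/T = 9/39 = 3/13 (approx. 0.2308)
  Task 2: C/T = 9/50 (approx. 0.18)
Total utilization U = 3/13 + 9/50 = 267/650
Rounded to 4 decimal places: U = 0.4108
RM (Liu & Layland) bound for 2 tasks = 0.828427; compare with U = 267/650 (approx. 0.410769)
U <= bound, so schedulable by RM sufficient condition.

0.4108


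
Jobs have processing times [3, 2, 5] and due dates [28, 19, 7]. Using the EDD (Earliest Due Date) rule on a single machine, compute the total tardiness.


Sort by due date (EDD order): [(5, 7), (2, 19), (3, 28)]
Compute completion times and tardiness:
  Job 1: p=5, d=7, C=5, tardiness=max(0,5-7)=0
  Job 2: p=2, d=19, C=7, tardiness=max(0,7-19)=0
  Job 3: p=3, d=28, C=10, tardiness=max(0,10-28)=0
Total tardiness = 0

0


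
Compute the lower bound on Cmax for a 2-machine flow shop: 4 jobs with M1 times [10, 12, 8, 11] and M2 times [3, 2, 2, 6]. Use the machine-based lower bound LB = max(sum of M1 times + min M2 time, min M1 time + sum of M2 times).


LB1 = sum(M1 times) + min(M2 times) = 41 + 2 = 43
LB2 = min(M1 times) + sum(M2 times) = 8 + 13 = 21
Lower bound = max(LB1, LB2) = max(43, 21) = 43

43


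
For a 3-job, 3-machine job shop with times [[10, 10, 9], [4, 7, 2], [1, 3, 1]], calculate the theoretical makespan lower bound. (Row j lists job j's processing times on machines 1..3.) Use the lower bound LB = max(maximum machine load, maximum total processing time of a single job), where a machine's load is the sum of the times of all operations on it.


Machine loads:
  Machine 1: 10 + 4 + 1 = 15
  Machine 2: 10 + 7 + 3 = 20
  Machine 3: 9 + 2 + 1 = 12
Max machine load = 20
Job totals:
  Job 1: 29
  Job 2: 13
  Job 3: 5
Max job total = 29
Lower bound = max(20, 29) = 29

29


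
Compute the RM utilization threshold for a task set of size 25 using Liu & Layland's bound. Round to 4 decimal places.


Compute 2^(1/25) = 1.0281138267
Subtract 1: 1.0281138267 - 1 = 0.0281138267
Multiply by n: 25 * 0.0281138267 = 0.7028456675
Round to 4 dp: 0.7028

0.7028


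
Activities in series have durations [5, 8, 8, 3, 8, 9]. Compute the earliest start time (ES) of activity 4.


Activity 4 starts after activities 1 through 3 complete.
Predecessor durations: [5, 8, 8]
ES = 5 + 8 + 8 = 21

21


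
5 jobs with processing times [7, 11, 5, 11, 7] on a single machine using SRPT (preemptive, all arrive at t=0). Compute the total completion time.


Since all jobs arrive at t=0, SRPT equals SPT ordering.
SPT order: [5, 7, 7, 11, 11]
Completion times:
  Job 1: p=5, C=5
  Job 2: p=7, C=12
  Job 3: p=7, C=19
  Job 4: p=11, C=30
  Job 5: p=11, C=41
Total completion time = 5 + 12 + 19 + 30 + 41 = 107

107


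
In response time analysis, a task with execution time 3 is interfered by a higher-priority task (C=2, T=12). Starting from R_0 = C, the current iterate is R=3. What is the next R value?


R_next = C + ceil(R_prev / T_hp) * C_hp
ceil(3 / 12) = ceil(0.25) = 1
Interference = 1 * 2 = 2
R_next = 3 + 2 = 5

5


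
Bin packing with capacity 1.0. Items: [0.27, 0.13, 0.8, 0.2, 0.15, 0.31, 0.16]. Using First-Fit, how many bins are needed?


Place items sequentially using First-Fit:
  Item 0.27 -> new Bin 1
  Item 0.13 -> Bin 1 (now 0.4)
  Item 0.8 -> new Bin 2
  Item 0.2 -> Bin 1 (now 0.6)
  Item 0.15 -> Bin 1 (now 0.75)
  Item 0.31 -> new Bin 3
  Item 0.16 -> Bin 1 (now 0.91)
Total bins used = 3

3


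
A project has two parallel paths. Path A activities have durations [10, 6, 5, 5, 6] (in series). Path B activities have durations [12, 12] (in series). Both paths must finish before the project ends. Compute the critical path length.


Path A total = 10 + 6 + 5 + 5 + 6 = 32
Path B total = 12 + 12 = 24
Critical path = longest path = max(32, 24) = 32

32


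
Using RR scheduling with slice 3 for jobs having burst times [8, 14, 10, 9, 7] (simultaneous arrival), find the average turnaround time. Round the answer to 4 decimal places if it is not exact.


Time quantum = 3
Execution trace:
  J1 runs 3 units, time = 3
  J2 runs 3 units, time = 6
  J3 runs 3 units, time = 9
  J4 runs 3 units, time = 12
  J5 runs 3 units, time = 15
  J1 runs 3 units, time = 18
  J2 runs 3 units, time = 21
  J3 runs 3 units, time = 24
  J4 runs 3 units, time = 27
  J5 runs 3 units, time = 30
  J1 runs 2 units, time = 32
  J2 runs 3 units, time = 35
  J3 runs 3 units, time = 38
  J4 runs 3 units, time = 41
  J5 runs 1 units, time = 42
  J2 runs 3 units, time = 45
  J3 runs 1 units, time = 46
  J2 runs 2 units, time = 48
Finish times: [32, 48, 46, 41, 42]
Average turnaround = 209/5 = 41.8

41.8


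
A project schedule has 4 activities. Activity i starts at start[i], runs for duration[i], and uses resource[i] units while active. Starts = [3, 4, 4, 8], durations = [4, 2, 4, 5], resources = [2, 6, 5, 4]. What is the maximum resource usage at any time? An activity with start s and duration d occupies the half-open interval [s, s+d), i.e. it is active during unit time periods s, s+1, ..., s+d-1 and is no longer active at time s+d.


Each activity i is active on [start_i, start_i + duration_i).
Compute total resource usage per time slot:
  t=0: active resources = [], total = 0
  t=1: active resources = [], total = 0
  t=2: active resources = [], total = 0
  t=3: active resources = [2], total = 2
  t=4: active resources = [2, 6, 5], total = 13
  t=5: active resources = [2, 6, 5], total = 13
  t=6: active resources = [2, 5], total = 7
  t=7: active resources = [5], total = 5
  t=8: active resources = [4], total = 4
  t=9: active resources = [4], total = 4
  t=10: active resources = [4], total = 4
  t=11: active resources = [4], total = 4
  t=12: active resources = [4], total = 4
Peak resource demand = 13

13


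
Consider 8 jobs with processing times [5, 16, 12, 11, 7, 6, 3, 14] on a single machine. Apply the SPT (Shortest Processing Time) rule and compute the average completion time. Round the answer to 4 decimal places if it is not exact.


Sort jobs by processing time (SPT order): [3, 5, 6, 7, 11, 12, 14, 16]
Compute completion times sequentially:
  Job 1: processing = 3, completes at 3
  Job 2: processing = 5, completes at 8
  Job 3: processing = 6, completes at 14
  Job 4: processing = 7, completes at 21
  Job 5: processing = 11, completes at 32
  Job 6: processing = 12, completes at 44
  Job 7: processing = 14, completes at 58
  Job 8: processing = 16, completes at 74
Sum of completion times = 254
Average completion time = 254/8 = 31.75

31.75


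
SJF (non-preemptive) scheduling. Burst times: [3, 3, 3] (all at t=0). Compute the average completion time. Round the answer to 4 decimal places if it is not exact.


SJF order (ascending): [3, 3, 3]
Completion times:
  Job 1: burst=3, C=3
  Job 2: burst=3, C=6
  Job 3: burst=3, C=9
Average completion = 18/3 = 6.0

6.0


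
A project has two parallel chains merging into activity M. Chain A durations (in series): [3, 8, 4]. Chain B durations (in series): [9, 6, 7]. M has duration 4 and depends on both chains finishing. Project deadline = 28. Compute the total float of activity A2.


Forward pass: ES(A2) = sum of predecessors on chain A = 3
EF = ES + duration = 3 + 8 = 11
Backward pass: LF(M) = deadline = 28; LS(M) = 28 - 4 = 24
LF(A2) = LS(M) - sum(successors on chain A) = 24 - 4 = 20
LS = LF - duration = 20 - 8 = 12
Total float = LS - ES = 12 - 3 = 9

9


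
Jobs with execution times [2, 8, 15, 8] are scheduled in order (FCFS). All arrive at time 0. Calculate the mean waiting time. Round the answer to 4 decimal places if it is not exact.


FCFS order (as given): [2, 8, 15, 8]
Waiting times:
  Job 1: wait = 0
  Job 2: wait = 2
  Job 3: wait = 10
  Job 4: wait = 25
Sum of waiting times = 37
Average waiting time = 37/4 = 9.25

9.25


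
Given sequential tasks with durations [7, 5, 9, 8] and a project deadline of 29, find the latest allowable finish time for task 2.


LF(activity 2) = deadline - sum of successor durations
Successors: activities 3 through 4 with durations [9, 8]
Sum of successor durations = 17
LF = 29 - 17 = 12

12


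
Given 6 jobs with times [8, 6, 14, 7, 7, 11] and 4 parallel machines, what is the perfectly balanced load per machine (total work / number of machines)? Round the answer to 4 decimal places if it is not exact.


Total processing time = 8 + 6 + 14 + 7 + 7 + 11 = 53
Number of machines = 4
Ideal balanced load = 53 / 4 = 13.25

13.25


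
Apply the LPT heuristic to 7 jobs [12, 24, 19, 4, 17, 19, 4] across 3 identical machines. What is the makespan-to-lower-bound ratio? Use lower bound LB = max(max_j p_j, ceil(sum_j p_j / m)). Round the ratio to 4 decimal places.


LPT order: [24, 19, 19, 17, 12, 4, 4]
Machine loads after assignment: [32, 36, 31]
LPT makespan = 36
Lower bound = max(max_job, ceil(total/3)) = max(24, 33) = 33
Ratio = 36 / 33 = 1.0909

1.0909


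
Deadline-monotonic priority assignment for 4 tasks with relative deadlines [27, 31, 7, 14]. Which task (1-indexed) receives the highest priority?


Sort tasks by relative deadline (ascending):
  Task 3: deadline = 7
  Task 4: deadline = 14
  Task 1: deadline = 27
  Task 2: deadline = 31
Priority order (highest first): [3, 4, 1, 2]
Highest priority task = 3

3


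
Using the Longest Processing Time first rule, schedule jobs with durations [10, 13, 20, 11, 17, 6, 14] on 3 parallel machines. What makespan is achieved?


Sort jobs in decreasing order (LPT): [20, 17, 14, 13, 11, 10, 6]
Assign each job to the least loaded machine:
  Machine 1: jobs [20, 10], load = 30
  Machine 2: jobs [17, 11], load = 28
  Machine 3: jobs [14, 13, 6], load = 33
Makespan = max load = 33

33


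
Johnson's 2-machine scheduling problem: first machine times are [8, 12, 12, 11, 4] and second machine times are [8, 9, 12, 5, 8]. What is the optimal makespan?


Apply Johnson's rule:
  Group 1 (a <= b): [(5, 4, 8), (1, 8, 8), (3, 12, 12)]
  Group 2 (a > b): [(2, 12, 9), (4, 11, 5)]
Optimal job order: [5, 1, 3, 2, 4]
Schedule:
  Job 5: M1 done at 4, M2 done at 12
  Job 1: M1 done at 12, M2 done at 20
  Job 3: M1 done at 24, M2 done at 36
  Job 2: M1 done at 36, M2 done at 45
  Job 4: M1 done at 47, M2 done at 52
Makespan = 52

52


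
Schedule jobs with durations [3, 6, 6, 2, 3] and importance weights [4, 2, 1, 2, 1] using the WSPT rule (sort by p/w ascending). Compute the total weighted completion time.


Compute p/w ratios and sort ascending (WSPT): [(3, 4), (2, 2), (6, 2), (3, 1), (6, 1)]
Compute weighted completion times:
  Job (p=3,w=4): C=3, w*C=4*3=12
  Job (p=2,w=2): C=5, w*C=2*5=10
  Job (p=6,w=2): C=11, w*C=2*11=22
  Job (p=3,w=1): C=14, w*C=1*14=14
  Job (p=6,w=1): C=20, w*C=1*20=20
Total weighted completion time = 78

78


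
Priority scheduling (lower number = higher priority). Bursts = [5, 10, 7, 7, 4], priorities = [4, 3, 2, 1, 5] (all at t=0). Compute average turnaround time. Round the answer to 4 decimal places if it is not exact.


Sort by priority (ascending = highest first):
Order: [(1, 7), (2, 7), (3, 10), (4, 5), (5, 4)]
Completion times:
  Priority 1, burst=7, C=7
  Priority 2, burst=7, C=14
  Priority 3, burst=10, C=24
  Priority 4, burst=5, C=29
  Priority 5, burst=4, C=33
Average turnaround = 107/5 = 21.4

21.4


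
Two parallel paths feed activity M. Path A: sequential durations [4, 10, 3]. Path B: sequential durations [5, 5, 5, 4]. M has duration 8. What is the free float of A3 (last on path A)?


ES(A3) = sum of predecessors on chain A = 14
EF(A3) = ES + duration = 14 + 3 = 17
Successor of A3 is M. ES(M) = max(sum(A), sum(B)) = max(17, 19) = 19
Free float = ES(successor) - EF(current) = 19 - 17 = 2

2


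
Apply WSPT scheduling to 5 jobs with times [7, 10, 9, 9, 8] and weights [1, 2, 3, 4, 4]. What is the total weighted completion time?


Compute p/w ratios and sort ascending (WSPT): [(8, 4), (9, 4), (9, 3), (10, 2), (7, 1)]
Compute weighted completion times:
  Job (p=8,w=4): C=8, w*C=4*8=32
  Job (p=9,w=4): C=17, w*C=4*17=68
  Job (p=9,w=3): C=26, w*C=3*26=78
  Job (p=10,w=2): C=36, w*C=2*36=72
  Job (p=7,w=1): C=43, w*C=1*43=43
Total weighted completion time = 293

293


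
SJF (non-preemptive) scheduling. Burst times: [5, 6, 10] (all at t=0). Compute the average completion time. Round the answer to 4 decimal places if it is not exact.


SJF order (ascending): [5, 6, 10]
Completion times:
  Job 1: burst=5, C=5
  Job 2: burst=6, C=11
  Job 3: burst=10, C=21
Average completion = 37/3 = 12.3333

12.3333


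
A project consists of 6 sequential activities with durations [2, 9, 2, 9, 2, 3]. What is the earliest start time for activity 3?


Activity 3 starts after activities 1 through 2 complete.
Predecessor durations: [2, 9]
ES = 2 + 9 = 11

11


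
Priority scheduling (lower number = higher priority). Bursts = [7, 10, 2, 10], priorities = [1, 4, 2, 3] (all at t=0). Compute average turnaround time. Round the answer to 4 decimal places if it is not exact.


Sort by priority (ascending = highest first):
Order: [(1, 7), (2, 2), (3, 10), (4, 10)]
Completion times:
  Priority 1, burst=7, C=7
  Priority 2, burst=2, C=9
  Priority 3, burst=10, C=19
  Priority 4, burst=10, C=29
Average turnaround = 64/4 = 16.0

16.0


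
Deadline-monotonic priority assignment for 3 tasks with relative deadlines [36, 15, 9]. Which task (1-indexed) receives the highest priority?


Sort tasks by relative deadline (ascending):
  Task 3: deadline = 9
  Task 2: deadline = 15
  Task 1: deadline = 36
Priority order (highest first): [3, 2, 1]
Highest priority task = 3

3


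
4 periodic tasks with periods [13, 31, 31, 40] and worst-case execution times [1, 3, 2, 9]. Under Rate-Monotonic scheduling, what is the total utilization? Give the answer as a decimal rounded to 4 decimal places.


Compute individual utilizations (exact fractions):
  Task 1: C/T = 1/13 (approx. 0.0769)
  Task 2: C/T = 3/31 (approx. 0.0968)
  Task 3: C/T = 2/31 (approx. 0.0645)
  Task 4: C/T = 9/40 (approx. 0.225)
Total utilization U = 1/13 + 3/31 + 2/31 + 9/40 = 7467/16120
Rounded to 4 decimal places: U = 0.4632
RM (Liu & Layland) bound for 4 tasks = 0.756828; compare with U = 7467/16120 (approx. 0.463213)
U <= bound, so schedulable by RM sufficient condition.

0.4632


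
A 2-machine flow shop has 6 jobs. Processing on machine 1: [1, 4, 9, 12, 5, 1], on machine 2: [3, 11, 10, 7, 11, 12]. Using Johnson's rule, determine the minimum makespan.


Apply Johnson's rule:
  Group 1 (a <= b): [(1, 1, 3), (6, 1, 12), (2, 4, 11), (5, 5, 11), (3, 9, 10)]
  Group 2 (a > b): [(4, 12, 7)]
Optimal job order: [1, 6, 2, 5, 3, 4]
Schedule:
  Job 1: M1 done at 1, M2 done at 4
  Job 6: M1 done at 2, M2 done at 16
  Job 2: M1 done at 6, M2 done at 27
  Job 5: M1 done at 11, M2 done at 38
  Job 3: M1 done at 20, M2 done at 48
  Job 4: M1 done at 32, M2 done at 55
Makespan = 55

55


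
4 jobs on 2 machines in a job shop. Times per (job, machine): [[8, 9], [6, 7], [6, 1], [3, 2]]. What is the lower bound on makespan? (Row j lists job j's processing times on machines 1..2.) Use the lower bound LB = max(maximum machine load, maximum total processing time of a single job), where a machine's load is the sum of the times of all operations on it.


Machine loads:
  Machine 1: 8 + 6 + 6 + 3 = 23
  Machine 2: 9 + 7 + 1 + 2 = 19
Max machine load = 23
Job totals:
  Job 1: 17
  Job 2: 13
  Job 3: 7
  Job 4: 5
Max job total = 17
Lower bound = max(23, 17) = 23

23


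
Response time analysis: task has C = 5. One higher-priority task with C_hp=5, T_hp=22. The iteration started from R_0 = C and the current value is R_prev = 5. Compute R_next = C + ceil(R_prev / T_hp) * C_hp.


R_next = C + ceil(R_prev / T_hp) * C_hp
ceil(5 / 22) = ceil(0.2273) = 1
Interference = 1 * 5 = 5
R_next = 5 + 5 = 10

10


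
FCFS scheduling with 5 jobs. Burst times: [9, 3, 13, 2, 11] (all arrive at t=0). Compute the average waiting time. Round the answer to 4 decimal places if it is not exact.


FCFS order (as given): [9, 3, 13, 2, 11]
Waiting times:
  Job 1: wait = 0
  Job 2: wait = 9
  Job 3: wait = 12
  Job 4: wait = 25
  Job 5: wait = 27
Sum of waiting times = 73
Average waiting time = 73/5 = 14.6

14.6


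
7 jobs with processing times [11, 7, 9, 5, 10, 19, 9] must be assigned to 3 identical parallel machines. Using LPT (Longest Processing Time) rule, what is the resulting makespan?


Sort jobs in decreasing order (LPT): [19, 11, 10, 9, 9, 7, 5]
Assign each job to the least loaded machine:
  Machine 1: jobs [19, 7], load = 26
  Machine 2: jobs [11, 9], load = 20
  Machine 3: jobs [10, 9, 5], load = 24
Makespan = max load = 26

26


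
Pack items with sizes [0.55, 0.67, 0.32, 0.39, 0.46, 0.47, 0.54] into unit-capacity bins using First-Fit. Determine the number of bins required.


Place items sequentially using First-Fit:
  Item 0.55 -> new Bin 1
  Item 0.67 -> new Bin 2
  Item 0.32 -> Bin 1 (now 0.87)
  Item 0.39 -> new Bin 3
  Item 0.46 -> Bin 3 (now 0.85)
  Item 0.47 -> new Bin 4
  Item 0.54 -> new Bin 5
Total bins used = 5

5


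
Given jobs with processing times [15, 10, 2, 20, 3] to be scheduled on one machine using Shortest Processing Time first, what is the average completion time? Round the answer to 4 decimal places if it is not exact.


Sort jobs by processing time (SPT order): [2, 3, 10, 15, 20]
Compute completion times sequentially:
  Job 1: processing = 2, completes at 2
  Job 2: processing = 3, completes at 5
  Job 3: processing = 10, completes at 15
  Job 4: processing = 15, completes at 30
  Job 5: processing = 20, completes at 50
Sum of completion times = 102
Average completion time = 102/5 = 20.4

20.4


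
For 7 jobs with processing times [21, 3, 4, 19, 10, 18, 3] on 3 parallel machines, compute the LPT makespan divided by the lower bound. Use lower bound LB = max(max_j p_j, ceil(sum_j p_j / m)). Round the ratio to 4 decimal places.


LPT order: [21, 19, 18, 10, 4, 3, 3]
Machine loads after assignment: [24, 26, 28]
LPT makespan = 28
Lower bound = max(max_job, ceil(total/3)) = max(21, 26) = 26
Ratio = 28 / 26 = 1.0769

1.0769


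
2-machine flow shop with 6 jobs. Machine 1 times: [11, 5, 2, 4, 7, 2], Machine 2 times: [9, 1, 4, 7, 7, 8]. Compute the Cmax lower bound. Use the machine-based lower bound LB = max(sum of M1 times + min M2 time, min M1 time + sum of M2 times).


LB1 = sum(M1 times) + min(M2 times) = 31 + 1 = 32
LB2 = min(M1 times) + sum(M2 times) = 2 + 36 = 38
Lower bound = max(LB1, LB2) = max(32, 38) = 38

38


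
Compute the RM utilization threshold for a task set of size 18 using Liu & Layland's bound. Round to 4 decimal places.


Compute 2^(1/18) = 1.0392592260
Subtract 1: 1.0392592260 - 1 = 0.0392592260
Multiply by n: 18 * 0.0392592260 = 0.7066660680
Round to 4 dp: 0.7067

0.7067


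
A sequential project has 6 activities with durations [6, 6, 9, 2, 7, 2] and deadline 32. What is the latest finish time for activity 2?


LF(activity 2) = deadline - sum of successor durations
Successors: activities 3 through 6 with durations [9, 2, 7, 2]
Sum of successor durations = 20
LF = 32 - 20 = 12

12


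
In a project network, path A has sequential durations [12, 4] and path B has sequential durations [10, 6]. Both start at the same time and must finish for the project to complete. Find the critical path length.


Path A total = 12 + 4 = 16
Path B total = 10 + 6 = 16
Critical path = longest path = max(16, 16) = 16

16


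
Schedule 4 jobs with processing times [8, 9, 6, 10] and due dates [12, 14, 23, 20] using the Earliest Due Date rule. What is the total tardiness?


Sort by due date (EDD order): [(8, 12), (9, 14), (10, 20), (6, 23)]
Compute completion times and tardiness:
  Job 1: p=8, d=12, C=8, tardiness=max(0,8-12)=0
  Job 2: p=9, d=14, C=17, tardiness=max(0,17-14)=3
  Job 3: p=10, d=20, C=27, tardiness=max(0,27-20)=7
  Job 4: p=6, d=23, C=33, tardiness=max(0,33-23)=10
Total tardiness = 20

20


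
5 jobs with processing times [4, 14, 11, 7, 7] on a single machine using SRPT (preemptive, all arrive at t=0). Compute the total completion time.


Since all jobs arrive at t=0, SRPT equals SPT ordering.
SPT order: [4, 7, 7, 11, 14]
Completion times:
  Job 1: p=4, C=4
  Job 2: p=7, C=11
  Job 3: p=7, C=18
  Job 4: p=11, C=29
  Job 5: p=14, C=43
Total completion time = 4 + 11 + 18 + 29 + 43 = 105

105


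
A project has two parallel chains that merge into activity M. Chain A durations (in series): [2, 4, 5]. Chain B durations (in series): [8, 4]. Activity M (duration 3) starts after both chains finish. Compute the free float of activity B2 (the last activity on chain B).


ES(B2) = sum of predecessors on chain B = 8
EF(B2) = ES + duration = 8 + 4 = 12
Successor of B2 is M. ES(M) = max(sum(A), sum(B)) = max(11, 12) = 12
Free float = ES(successor) - EF(current) = 12 - 12 = 0

0


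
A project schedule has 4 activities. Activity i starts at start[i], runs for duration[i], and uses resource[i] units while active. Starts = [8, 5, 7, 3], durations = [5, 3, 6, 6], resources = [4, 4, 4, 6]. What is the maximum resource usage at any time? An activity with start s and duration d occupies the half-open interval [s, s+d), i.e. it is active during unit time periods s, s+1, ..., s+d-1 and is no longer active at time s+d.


Each activity i is active on [start_i, start_i + duration_i).
Compute total resource usage per time slot:
  t=0: active resources = [], total = 0
  t=1: active resources = [], total = 0
  t=2: active resources = [], total = 0
  t=3: active resources = [6], total = 6
  t=4: active resources = [6], total = 6
  t=5: active resources = [4, 6], total = 10
  t=6: active resources = [4, 6], total = 10
  t=7: active resources = [4, 4, 6], total = 14
  t=8: active resources = [4, 4, 6], total = 14
  t=9: active resources = [4, 4], total = 8
  t=10: active resources = [4, 4], total = 8
  t=11: active resources = [4, 4], total = 8
  t=12: active resources = [4, 4], total = 8
Peak resource demand = 14

14


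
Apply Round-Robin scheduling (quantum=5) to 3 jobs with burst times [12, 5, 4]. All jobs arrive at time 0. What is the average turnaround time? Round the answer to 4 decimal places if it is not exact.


Time quantum = 5
Execution trace:
  J1 runs 5 units, time = 5
  J2 runs 5 units, time = 10
  J3 runs 4 units, time = 14
  J1 runs 5 units, time = 19
  J1 runs 2 units, time = 21
Finish times: [21, 10, 14]
Average turnaround = 45/3 = 15.0

15.0


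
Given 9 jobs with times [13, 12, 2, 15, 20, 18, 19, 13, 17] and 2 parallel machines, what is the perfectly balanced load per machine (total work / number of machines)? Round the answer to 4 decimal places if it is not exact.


Total processing time = 13 + 12 + 2 + 15 + 20 + 18 + 19 + 13 + 17 = 129
Number of machines = 2
Ideal balanced load = 129 / 2 = 64.5

64.5


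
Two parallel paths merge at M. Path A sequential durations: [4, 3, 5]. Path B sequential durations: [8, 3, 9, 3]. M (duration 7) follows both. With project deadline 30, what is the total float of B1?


Forward pass: ES(B1) = sum of predecessors on chain B = 0
EF = ES + duration = 0 + 8 = 8
Backward pass: LF(M) = deadline = 30; LS(M) = 30 - 7 = 23
LF(B1) = LS(M) - sum(successors on chain B) = 23 - 15 = 8
LS = LF - duration = 8 - 8 = 0
Total float = LS - ES = 0 - 0 = 0

0
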